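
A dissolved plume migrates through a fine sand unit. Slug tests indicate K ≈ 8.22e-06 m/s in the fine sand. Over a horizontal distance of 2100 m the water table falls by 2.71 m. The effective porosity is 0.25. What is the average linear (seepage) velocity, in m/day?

Convert K: 8.22e-06 m/s × 86400 = 0.7102 m/day.
Hydraulic gradient i = Δh / L = 2.71 / 2100 = 0.001290.
Darcy flux q = K · i = 0.7102 × 0.001290 = 0.0009165 m/day.
Seepage velocity v = q / n_e = 0.0009165 / 0.25 = 0.003666 m/day.

0.00367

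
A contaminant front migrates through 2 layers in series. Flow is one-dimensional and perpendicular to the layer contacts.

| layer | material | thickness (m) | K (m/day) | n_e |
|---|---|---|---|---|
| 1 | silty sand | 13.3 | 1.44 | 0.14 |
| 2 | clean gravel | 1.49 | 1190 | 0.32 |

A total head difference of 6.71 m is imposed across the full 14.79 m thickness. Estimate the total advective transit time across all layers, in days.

3.22

With flow normal to the layers, continuity requires the same specific discharge q through every layer.
Σ(b_i/K_i) = 13.3/1.44 + 1.49/1190 = 9.237 d.
q = Δh / Σ(b_i/K_i) = 6.71 / 9.237 = 0.7264 m/day.
In each layer the seepage velocity is v_i = q/n_i, so the layer transit time is t_i = b_i·n_i / q:
  layer 1 (silty sand): t_1 = 13.3 × 0.14 / 0.7264 = 2.563 d
  layer 2 (clean gravel): t_2 = 1.49 × 0.32 / 0.7264 = 0.6564 d
Total t = Σ t_i = 3.220 days.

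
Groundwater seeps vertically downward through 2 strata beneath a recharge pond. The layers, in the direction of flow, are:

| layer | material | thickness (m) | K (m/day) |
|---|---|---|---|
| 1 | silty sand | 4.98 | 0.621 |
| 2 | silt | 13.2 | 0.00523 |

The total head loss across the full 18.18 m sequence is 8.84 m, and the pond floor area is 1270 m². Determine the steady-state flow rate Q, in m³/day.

4.43

Flow is perpendicular to layering, so the layers act in series and the equivalent K is the thickness-weighted harmonic mean.
Total thickness L = 4.98 + 13.2 = 18.18 m.
Σ(b_i/K_i) = 4.98/0.621 + 13.2/0.00523 = 2532 d.
K_eq = L / Σ(b_i/K_i) = 18.18 / 2532 = 0.007180 m/day.
Q = K_eq · A · (Δh/L) = 0.007180 × 1270 × (8.84/18.18) = 4.434 m³/day.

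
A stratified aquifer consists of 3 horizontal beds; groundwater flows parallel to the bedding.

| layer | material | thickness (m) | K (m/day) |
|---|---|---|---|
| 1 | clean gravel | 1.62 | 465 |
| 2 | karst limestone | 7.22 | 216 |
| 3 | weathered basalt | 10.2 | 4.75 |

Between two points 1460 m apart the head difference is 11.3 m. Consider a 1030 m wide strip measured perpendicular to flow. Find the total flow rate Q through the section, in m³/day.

Flow is parallel to layering, so each bed carries its own Darcy discharge and the transmissivities add.
Σ(K_i·b_i) = 465×1.62 + 216×7.22 + 4.75×10.2 = 2361 m²/day.
Hydraulic gradient i = Δh / L = 11.3 / 1460 = 0.007740.
Q = Σ(K_i·b_i) · W · i = 2361 × 1030 × 0.007740 = 18824 m³/day.

18800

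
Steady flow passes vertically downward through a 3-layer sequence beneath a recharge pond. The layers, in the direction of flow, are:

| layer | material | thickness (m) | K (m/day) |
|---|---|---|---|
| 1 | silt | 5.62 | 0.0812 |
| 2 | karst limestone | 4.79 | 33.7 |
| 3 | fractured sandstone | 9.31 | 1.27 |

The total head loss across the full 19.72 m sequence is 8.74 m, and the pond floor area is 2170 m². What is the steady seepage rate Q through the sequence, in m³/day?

Flow is perpendicular to layering, so the layers act in series and the equivalent K is the thickness-weighted harmonic mean.
Total thickness L = 5.62 + 4.79 + 9.31 = 19.72 m.
Σ(b_i/K_i) = 5.62/0.0812 + 4.79/33.7 + 9.31/1.27 = 76.68 d.
K_eq = L / Σ(b_i/K_i) = 19.72 / 76.68 = 0.2572 m/day.
Q = K_eq · A · (Δh/L) = 0.2572 × 2170 × (8.74/19.72) = 247.3 m³/day.

247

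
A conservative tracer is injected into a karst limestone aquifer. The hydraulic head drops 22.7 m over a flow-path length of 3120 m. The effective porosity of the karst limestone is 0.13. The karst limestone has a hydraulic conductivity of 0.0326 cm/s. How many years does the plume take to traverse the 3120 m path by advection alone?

5.42

Convert K: 0.0326 cm/s × 864 = 28.17 m/day.
Hydraulic gradient i = Δh / L = 22.7 / 3120 = 0.007276.
Darcy flux q = K · i = 28.17 × 0.007276 = 0.2049 m/day.
Seepage velocity v = q / n_e = 0.2049 / 0.13 = 1.576 m/day.
Travel time t = L / v = 3120 / 1.576 = 1979 days = 5.419 years.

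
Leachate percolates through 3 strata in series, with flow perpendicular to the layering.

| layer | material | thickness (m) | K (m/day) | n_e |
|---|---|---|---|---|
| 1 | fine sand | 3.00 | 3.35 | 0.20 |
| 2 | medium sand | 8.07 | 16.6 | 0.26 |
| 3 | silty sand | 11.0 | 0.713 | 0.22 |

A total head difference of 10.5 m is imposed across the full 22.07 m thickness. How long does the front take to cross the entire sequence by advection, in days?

With flow normal to the layers, continuity requires the same specific discharge q through every layer.
Σ(b_i/K_i) = 3.00/3.35 + 8.07/16.6 + 11.0/0.713 = 16.81 d.
q = Δh / Σ(b_i/K_i) = 10.5 / 16.81 = 0.6246 m/day.
In each layer the seepage velocity is v_i = q/n_i, so the layer transit time is t_i = b_i·n_i / q:
  layer 1 (fine sand): t_1 = 3.00 × 0.20 / 0.6246 = 0.9605 d
  layer 2 (medium sand): t_2 = 8.07 × 0.26 / 0.6246 = 3.359 d
  layer 3 (silty sand): t_3 = 11.0 × 0.22 / 0.6246 = 3.874 d
Total t = Σ t_i = 8.194 days.

8.19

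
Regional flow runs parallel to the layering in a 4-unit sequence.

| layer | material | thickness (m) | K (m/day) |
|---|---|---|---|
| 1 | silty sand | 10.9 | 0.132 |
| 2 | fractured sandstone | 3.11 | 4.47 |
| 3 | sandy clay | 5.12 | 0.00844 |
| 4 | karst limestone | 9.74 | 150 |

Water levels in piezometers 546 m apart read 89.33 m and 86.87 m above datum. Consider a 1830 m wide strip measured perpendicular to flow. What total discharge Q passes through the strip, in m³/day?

Flow is parallel to layering, so each bed carries its own Darcy discharge and the transmissivities add.
Σ(K_i·b_i) = 0.132×10.9 + 4.47×3.11 + 0.00844×5.12 + 150×9.74 = 1476 m²/day.
Hydraulic gradient i = (89.33 − 86.87) / 546 = 2.46 / 546 = 0.004505.
Q = Σ(K_i·b_i) · W · i = 1476 × 1830 × 0.004505 = 12173 m³/day.

12200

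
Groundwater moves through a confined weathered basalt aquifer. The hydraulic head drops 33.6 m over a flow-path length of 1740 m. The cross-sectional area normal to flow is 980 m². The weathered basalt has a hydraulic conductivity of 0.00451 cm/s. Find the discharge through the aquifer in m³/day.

73.7

Convert K: 0.00451 cm/s × 864 = 3.897 m/day.
Hydraulic gradient i = Δh / L = 33.6 / 1740 = 0.01931.
Darcy's law: Q = K · A · i = 3.897 × 980.0 × 0.01931 = 73.74 m³/day.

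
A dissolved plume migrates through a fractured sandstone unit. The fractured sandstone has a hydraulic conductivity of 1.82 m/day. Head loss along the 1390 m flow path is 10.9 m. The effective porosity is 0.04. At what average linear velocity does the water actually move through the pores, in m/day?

0.357

Hydraulic gradient i = Δh / L = 10.9 / 1390 = 0.007842.
Darcy flux q = K · i = 1.820 × 0.007842 = 0.01427 m/day.
Seepage velocity v = q / n_e = 0.01427 / 0.04 = 0.3568 m/day.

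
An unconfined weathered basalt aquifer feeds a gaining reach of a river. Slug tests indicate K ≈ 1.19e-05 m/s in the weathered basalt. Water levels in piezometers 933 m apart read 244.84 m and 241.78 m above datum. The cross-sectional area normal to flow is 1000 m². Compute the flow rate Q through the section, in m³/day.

3.37

Convert K: 1.19e-05 m/s × 86400 = 1.028 m/day.
Hydraulic gradient i = (244.84 − 241.78) / 933 = 3.06 / 933 = 0.003280.
Darcy's law: Q = K · A · i = 1.028 × 1000 × 0.003280 = 3.372 m³/day.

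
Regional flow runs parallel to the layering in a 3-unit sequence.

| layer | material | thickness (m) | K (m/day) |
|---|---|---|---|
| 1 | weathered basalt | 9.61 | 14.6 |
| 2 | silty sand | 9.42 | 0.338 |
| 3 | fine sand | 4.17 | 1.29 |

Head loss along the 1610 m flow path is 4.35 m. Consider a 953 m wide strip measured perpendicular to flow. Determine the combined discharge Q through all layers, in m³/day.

Flow is parallel to layering, so each bed carries its own Darcy discharge and the transmissivities add.
Σ(K_i·b_i) = 14.6×9.61 + 0.338×9.42 + 1.29×4.17 = 148.9 m²/day.
Hydraulic gradient i = Δh / L = 4.35 / 1610 = 0.002702.
Q = Σ(K_i·b_i) · W · i = 148.9 × 953 × 0.002702 = 383.3 m³/day.

383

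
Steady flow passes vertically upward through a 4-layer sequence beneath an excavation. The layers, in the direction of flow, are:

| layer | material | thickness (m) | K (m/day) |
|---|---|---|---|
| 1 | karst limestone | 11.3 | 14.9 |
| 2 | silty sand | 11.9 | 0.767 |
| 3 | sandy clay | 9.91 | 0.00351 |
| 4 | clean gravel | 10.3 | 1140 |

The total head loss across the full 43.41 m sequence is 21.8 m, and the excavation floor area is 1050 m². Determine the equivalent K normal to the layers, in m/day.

0.0153

Flow is perpendicular to layering, so the layers act in series and the equivalent K is the thickness-weighted harmonic mean.
Total thickness L = 11.3 + 11.9 + 9.91 + 10.3 = 43.41 m.
Σ(b_i/K_i) = 11.3/14.9 + 11.9/0.767 + 9.91/0.00351 + 10.3/1140 = 2840 d.
K_eq = L / Σ(b_i/K_i) = 43.41 / 2840 = 0.01529 m/day.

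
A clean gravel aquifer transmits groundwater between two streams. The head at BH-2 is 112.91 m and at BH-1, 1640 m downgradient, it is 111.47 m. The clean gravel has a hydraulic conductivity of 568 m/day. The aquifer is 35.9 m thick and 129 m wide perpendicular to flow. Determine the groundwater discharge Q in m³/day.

Cross-sectional area A = 129 × 35.9 = 4631 m².
Hydraulic gradient i = (112.91 − 111.47) / 1640 = 1.44 / 1640 = 0.0008780.
Darcy's law: Q = K · A · i = 568.0 × 4631 × 0.0008780 = 2310 m³/day.

2310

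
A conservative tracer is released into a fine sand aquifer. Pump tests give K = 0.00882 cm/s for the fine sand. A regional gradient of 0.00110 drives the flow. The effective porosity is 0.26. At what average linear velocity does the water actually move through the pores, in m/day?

0.0322

Convert K: 0.00882 cm/s × 864 = 7.620 m/day.
Hydraulic gradient i = 0.00110.
Darcy flux q = K · i = 7.620 × 0.001100 = 0.008383 m/day.
Seepage velocity v = q / n_e = 0.008383 / 0.26 = 0.03224 m/day.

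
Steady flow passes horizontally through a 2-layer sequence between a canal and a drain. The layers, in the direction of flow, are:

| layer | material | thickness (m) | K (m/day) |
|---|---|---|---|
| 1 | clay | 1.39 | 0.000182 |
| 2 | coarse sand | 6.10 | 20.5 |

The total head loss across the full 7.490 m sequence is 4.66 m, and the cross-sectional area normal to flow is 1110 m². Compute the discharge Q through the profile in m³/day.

0.677

Flow is perpendicular to layering, so the layers act in series and the equivalent K is the thickness-weighted harmonic mean.
Total thickness L = 1.39 + 6.10 = 7.490 m.
Σ(b_i/K_i) = 1.39/0.000182 + 6.10/20.5 = 7638 d.
K_eq = L / Σ(b_i/K_i) = 7.490 / 7638 = 0.0009807 m/day.
Q = K_eq · A · (Δh/L) = 0.0009807 × 1110 × (4.66/7.490) = 0.6772 m³/day.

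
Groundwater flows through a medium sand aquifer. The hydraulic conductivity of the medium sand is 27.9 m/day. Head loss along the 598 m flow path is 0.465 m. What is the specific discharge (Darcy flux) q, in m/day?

Hydraulic gradient i = Δh / L = 0.465 / 598 = 0.0007776.
Specific discharge q = K · i = 27.90 × 0.0007776 = 0.02169 m/day.

0.0217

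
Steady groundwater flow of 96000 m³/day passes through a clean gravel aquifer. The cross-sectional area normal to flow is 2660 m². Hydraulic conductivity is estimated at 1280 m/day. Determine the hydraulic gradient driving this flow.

0.0282

From Q = K·A·i, i = Q / (K·A) = 96000 / (1280 × 2660) = 0.02820.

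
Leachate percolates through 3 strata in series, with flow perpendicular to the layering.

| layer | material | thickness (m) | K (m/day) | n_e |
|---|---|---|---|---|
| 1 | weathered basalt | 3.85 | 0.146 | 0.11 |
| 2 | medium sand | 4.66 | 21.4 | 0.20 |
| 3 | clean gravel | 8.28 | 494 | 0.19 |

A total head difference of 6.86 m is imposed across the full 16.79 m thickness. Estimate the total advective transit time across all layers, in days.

With flow normal to the layers, continuity requires the same specific discharge q through every layer.
Σ(b_i/K_i) = 3.85/0.146 + 4.66/21.4 + 8.28/494 = 26.60 d.
q = Δh / Σ(b_i/K_i) = 6.86 / 26.60 = 0.2579 m/day.
In each layer the seepage velocity is v_i = q/n_i, so the layer transit time is t_i = b_i·n_i / q:
  layer 1 (weathered basalt): t_1 = 3.85 × 0.11 / 0.2579 = 1.642 d
  layer 2 (medium sand): t_2 = 4.66 × 0.20 / 0.2579 = 3.614 d
  layer 3 (clean gravel): t_3 = 8.28 × 0.19 / 0.2579 = 6.101 d
Total t = Σ t_i = 11.36 days.

11.4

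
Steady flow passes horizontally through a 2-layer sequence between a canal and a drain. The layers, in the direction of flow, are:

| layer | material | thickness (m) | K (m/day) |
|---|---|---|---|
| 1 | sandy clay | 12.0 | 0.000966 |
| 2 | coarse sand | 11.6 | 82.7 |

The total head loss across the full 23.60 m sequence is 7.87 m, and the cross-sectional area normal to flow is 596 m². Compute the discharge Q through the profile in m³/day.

Flow is perpendicular to layering, so the layers act in series and the equivalent K is the thickness-weighted harmonic mean.
Total thickness L = 12.0 + 11.6 = 23.60 m.
Σ(b_i/K_i) = 12.0/0.000966 + 11.6/82.7 = 12423 d.
K_eq = L / Σ(b_i/K_i) = 23.60 / 12423 = 0.001900 m/day.
Q = K_eq · A · (Δh/L) = 0.001900 × 596 × (7.87/23.60) = 0.3776 m³/day.

0.378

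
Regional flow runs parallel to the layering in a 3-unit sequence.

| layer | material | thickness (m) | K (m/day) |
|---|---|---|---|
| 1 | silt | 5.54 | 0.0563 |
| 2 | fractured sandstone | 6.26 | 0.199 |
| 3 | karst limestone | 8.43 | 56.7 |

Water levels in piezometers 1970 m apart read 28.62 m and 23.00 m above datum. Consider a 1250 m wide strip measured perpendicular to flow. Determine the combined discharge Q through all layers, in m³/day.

1710

Flow is parallel to layering, so each bed carries its own Darcy discharge and the transmissivities add.
Σ(K_i·b_i) = 0.0563×5.54 + 0.199×6.26 + 56.7×8.43 = 479.5 m²/day.
Hydraulic gradient i = (28.62 − 23.00) / 1970 = 5.62 / 1970 = 0.002853.
Q = Σ(K_i·b_i) · W · i = 479.5 × 1250 × 0.002853 = 1710 m³/day.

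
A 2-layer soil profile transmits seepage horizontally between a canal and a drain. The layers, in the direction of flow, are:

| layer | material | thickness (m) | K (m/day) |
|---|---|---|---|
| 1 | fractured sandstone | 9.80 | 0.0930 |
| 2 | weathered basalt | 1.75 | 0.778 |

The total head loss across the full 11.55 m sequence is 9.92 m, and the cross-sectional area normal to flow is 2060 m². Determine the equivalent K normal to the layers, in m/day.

0.107

Flow is perpendicular to layering, so the layers act in series and the equivalent K is the thickness-weighted harmonic mean.
Total thickness L = 9.80 + 1.75 = 11.55 m.
Σ(b_i/K_i) = 9.80/0.0930 + 1.75/0.778 = 107.6 d.
K_eq = L / Σ(b_i/K_i) = 11.55 / 107.6 = 0.1073 m/day.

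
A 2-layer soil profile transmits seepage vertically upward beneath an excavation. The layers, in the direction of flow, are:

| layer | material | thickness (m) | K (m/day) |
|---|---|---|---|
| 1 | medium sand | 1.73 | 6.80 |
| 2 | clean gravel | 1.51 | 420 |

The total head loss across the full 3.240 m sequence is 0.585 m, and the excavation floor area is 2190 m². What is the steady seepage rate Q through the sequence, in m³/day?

Flow is perpendicular to layering, so the layers act in series and the equivalent K is the thickness-weighted harmonic mean.
Total thickness L = 1.73 + 1.51 = 3.240 m.
Σ(b_i/K_i) = 1.73/6.80 + 1.51/420 = 0.2580 d.
K_eq = L / Σ(b_i/K_i) = 3.240 / 0.2580 = 12.56 m/day.
Q = K_eq · A · (Δh/L) = 12.56 × 2190 × (0.585/3.240) = 4966 m³/day.

4970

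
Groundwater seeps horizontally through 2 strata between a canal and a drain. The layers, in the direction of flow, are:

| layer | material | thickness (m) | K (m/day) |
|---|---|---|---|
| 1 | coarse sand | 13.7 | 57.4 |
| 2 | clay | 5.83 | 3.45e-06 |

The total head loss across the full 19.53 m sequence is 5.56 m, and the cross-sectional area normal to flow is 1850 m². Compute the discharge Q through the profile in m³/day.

0.00609

Flow is perpendicular to layering, so the layers act in series and the equivalent K is the thickness-weighted harmonic mean.
Total thickness L = 13.7 + 5.83 = 19.53 m.
Σ(b_i/K_i) = 13.7/57.4 + 5.83/3.45e-06 = 1.690e+06 d.
K_eq = L / Σ(b_i/K_i) = 19.53 / 1.690e+06 = 1.156e-05 m/day.
Q = K_eq · A · (Δh/L) = 1.156e-05 × 1850 × (5.56/19.53) = 0.006087 m³/day.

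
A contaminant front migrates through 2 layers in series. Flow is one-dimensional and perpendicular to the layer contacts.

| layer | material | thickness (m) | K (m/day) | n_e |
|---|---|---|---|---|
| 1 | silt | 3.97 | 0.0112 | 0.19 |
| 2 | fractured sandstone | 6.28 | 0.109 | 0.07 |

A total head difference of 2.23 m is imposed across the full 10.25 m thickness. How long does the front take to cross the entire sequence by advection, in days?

221

With flow normal to the layers, continuity requires the same specific discharge q through every layer.
Σ(b_i/K_i) = 3.97/0.0112 + 6.28/0.109 = 412.1 d.
q = Δh / Σ(b_i/K_i) = 2.23 / 412.1 = 0.005412 m/day.
In each layer the seepage velocity is v_i = q/n_i, so the layer transit time is t_i = b_i·n_i / q:
  layer 1 (silt): t_1 = 3.97 × 0.19 / 0.005412 = 139.4 d
  layer 2 (fractured sandstone): t_2 = 6.28 × 0.07 / 0.005412 = 81.23 d
Total t = Σ t_i = 220.6 days.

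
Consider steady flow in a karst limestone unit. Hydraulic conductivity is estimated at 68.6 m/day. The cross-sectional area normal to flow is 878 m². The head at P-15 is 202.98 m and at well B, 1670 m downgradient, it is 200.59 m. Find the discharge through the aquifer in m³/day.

Hydraulic gradient i = (202.98 − 200.59) / 1670 = 2.39 / 1670 = 0.001431.
Darcy's law: Q = K · A · i = 68.60 × 878.0 × 0.001431 = 86.20 m³/day.

86.2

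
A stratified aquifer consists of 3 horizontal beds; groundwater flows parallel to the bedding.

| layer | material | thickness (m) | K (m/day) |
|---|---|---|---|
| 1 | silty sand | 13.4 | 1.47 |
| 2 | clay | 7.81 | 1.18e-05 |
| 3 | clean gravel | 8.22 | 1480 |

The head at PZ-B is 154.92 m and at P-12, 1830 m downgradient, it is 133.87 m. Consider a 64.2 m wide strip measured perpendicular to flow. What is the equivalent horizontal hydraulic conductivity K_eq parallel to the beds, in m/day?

Flow is parallel to layering, so each bed carries its own Darcy discharge and the transmissivities add.
Σ(K_i·b_i) = 1.47×13.4 + 1.18e-05×7.81 + 1480×8.22 = 12185 m²/day.
Total thickness b = 29.43 m, so K_eq = Σ(K_i·b_i)/b = 414.0 m/day.

414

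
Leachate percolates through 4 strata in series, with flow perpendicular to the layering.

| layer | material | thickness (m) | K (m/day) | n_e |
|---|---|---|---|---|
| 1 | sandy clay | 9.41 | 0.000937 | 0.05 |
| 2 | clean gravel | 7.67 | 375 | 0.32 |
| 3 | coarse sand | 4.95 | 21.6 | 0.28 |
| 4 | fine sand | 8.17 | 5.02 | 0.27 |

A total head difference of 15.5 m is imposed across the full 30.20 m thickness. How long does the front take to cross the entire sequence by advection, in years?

With flow normal to the layers, continuity requires the same specific discharge q through every layer.
Σ(b_i/K_i) = 9.41/0.000937 + 7.67/375 + 4.95/21.6 + 8.17/5.02 = 10045 d.
q = Δh / Σ(b_i/K_i) = 15.5 / 10045 = 0.001543 m/day.
In each layer the seepage velocity is v_i = q/n_i, so the layer transit time is t_i = b_i·n_i / q:
  layer 1 (sandy clay): t_1 = 9.41 × 0.05 / 0.001543 = 304.9 d
  layer 2 (clean gravel): t_2 = 7.67 × 0.32 / 0.001543 = 1591 d
  layer 3 (coarse sand): t_3 = 4.95 × 0.28 / 0.001543 = 898.2 d
  layer 4 (fine sand): t_4 = 8.17 × 0.27 / 0.001543 = 1430 d
Total t = Σ t_i = 4223 days = 11.56 years.

11.6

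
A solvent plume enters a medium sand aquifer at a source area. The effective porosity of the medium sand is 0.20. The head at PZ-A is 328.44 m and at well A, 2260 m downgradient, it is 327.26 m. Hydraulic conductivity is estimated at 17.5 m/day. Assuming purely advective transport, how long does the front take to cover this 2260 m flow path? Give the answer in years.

135

Hydraulic gradient i = (328.44 − 327.26) / 2260 = 1.18 / 2260 = 0.0005221.
Darcy flux q = K · i = 17.50 × 0.0005221 = 0.009137 m/day.
Seepage velocity v = q / n_e = 0.009137 / 0.20 = 0.04569 m/day.
Travel time t = L / v = 2260 / 0.04569 = 49468 days = 135.4 years.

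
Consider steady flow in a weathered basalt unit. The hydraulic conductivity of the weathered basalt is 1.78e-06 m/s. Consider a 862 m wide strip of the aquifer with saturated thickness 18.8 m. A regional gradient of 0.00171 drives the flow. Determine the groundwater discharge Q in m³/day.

Convert K: 1.78e-06 m/s × 86400 = 0.1538 m/day.
Cross-sectional area A = 862 × 18.8 = 16206 m².
Hydraulic gradient i = 0.00171.
Darcy's law: Q = K · A · i = 0.1538 × 16206 × 0.001710 = 4.262 m³/day.

4.26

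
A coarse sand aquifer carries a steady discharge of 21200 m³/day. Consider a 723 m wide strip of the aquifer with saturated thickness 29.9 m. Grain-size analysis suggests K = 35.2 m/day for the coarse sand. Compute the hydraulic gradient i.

0.0279

Cross-sectional area A = 723 × 29.9 = 21618 m².
From Q = K·A·i, i = Q / (K·A) = 21200 / (35.20 × 21618) = 0.02786.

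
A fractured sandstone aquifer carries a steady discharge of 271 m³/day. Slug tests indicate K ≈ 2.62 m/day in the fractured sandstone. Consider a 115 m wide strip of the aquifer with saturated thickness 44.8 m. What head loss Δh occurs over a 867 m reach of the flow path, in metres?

Cross-sectional area A = 115 × 44.8 = 5152 m².
From Q = K·A·i, i = Q / (K·A) = 271 / (2.620 × 5152) = 0.02008.
Head loss Δh = i · L = 0.02008 × 867 = 17.41 m.

17.4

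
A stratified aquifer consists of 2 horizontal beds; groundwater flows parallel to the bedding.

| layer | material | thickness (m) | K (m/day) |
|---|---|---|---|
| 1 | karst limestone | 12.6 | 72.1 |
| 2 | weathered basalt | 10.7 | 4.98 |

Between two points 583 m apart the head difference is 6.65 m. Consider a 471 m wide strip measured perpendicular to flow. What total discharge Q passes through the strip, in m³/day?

5170

Flow is parallel to layering, so each bed carries its own Darcy discharge and the transmissivities add.
Σ(K_i·b_i) = 72.1×12.6 + 4.98×10.7 = 961.7 m²/day.
Hydraulic gradient i = Δh / L = 6.65 / 583 = 0.01141.
Q = Σ(K_i·b_i) · W · i = 961.7 × 471 × 0.01141 = 5167 m³/day.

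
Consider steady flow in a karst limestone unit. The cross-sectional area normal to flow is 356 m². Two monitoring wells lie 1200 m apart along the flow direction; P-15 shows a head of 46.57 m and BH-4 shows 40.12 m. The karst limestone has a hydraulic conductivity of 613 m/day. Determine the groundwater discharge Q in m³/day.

Hydraulic gradient i = (46.57 − 40.12) / 1200 = 6.45 / 1200 = 0.005375.
Darcy's law: Q = K · A · i = 613.0 × 356.0 × 0.005375 = 1173 m³/day.

1170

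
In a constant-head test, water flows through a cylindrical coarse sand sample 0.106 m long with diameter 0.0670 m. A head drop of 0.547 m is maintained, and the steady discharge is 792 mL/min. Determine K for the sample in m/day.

62.7

Cross-sectional area A = π·(d/2)² = π × (0.0670/2)² = 0.003526 m².
Convert discharge: 792 mL/min = 1.320e-05 m³/s.
Darcy's law rearranged: K = Q·L / (A·Δh) = 1.320e-05 × 0.106 / (0.003526 × 0.547) = 0.0007255 m/s = 62.69 m/day.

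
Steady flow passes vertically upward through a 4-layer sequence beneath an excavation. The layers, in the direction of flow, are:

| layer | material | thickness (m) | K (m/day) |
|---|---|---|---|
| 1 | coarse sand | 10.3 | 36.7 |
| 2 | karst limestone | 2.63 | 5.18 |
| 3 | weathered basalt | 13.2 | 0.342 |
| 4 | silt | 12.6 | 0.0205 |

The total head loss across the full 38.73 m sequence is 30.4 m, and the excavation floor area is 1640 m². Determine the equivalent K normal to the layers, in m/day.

0.0592

Flow is perpendicular to layering, so the layers act in series and the equivalent K is the thickness-weighted harmonic mean.
Total thickness L = 10.3 + 2.63 + 13.2 + 12.6 = 38.73 m.
Σ(b_i/K_i) = 10.3/36.7 + 2.63/5.18 + 13.2/0.342 + 12.6/0.0205 = 654.0 d.
K_eq = L / Σ(b_i/K_i) = 38.73 / 654.0 = 0.05922 m/day.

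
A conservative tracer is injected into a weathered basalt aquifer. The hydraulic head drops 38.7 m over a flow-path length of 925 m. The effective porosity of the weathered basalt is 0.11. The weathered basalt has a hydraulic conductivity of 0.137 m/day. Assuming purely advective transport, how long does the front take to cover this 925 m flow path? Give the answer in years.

Hydraulic gradient i = Δh / L = 38.7 / 925 = 0.04184.
Darcy flux q = K · i = 0.1370 × 0.04184 = 0.005732 m/day.
Seepage velocity v = q / n_e = 0.005732 / 0.11 = 0.05211 m/day.
Travel time t = L / v = 925 / 0.05211 = 17752 days = 48.60 years.

48.6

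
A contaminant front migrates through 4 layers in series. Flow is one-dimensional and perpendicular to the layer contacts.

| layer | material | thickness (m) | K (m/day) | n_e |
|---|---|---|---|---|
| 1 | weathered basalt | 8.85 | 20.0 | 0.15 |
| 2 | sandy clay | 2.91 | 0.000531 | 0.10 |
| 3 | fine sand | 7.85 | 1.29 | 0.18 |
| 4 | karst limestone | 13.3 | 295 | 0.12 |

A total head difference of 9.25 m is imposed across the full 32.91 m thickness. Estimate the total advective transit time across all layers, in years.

7.52

With flow normal to the layers, continuity requires the same specific discharge q through every layer.
Σ(b_i/K_i) = 8.85/20.0 + 2.91/0.000531 + 7.85/1.29 + 13.3/295 = 5487 d.
q = Δh / Σ(b_i/K_i) = 9.25 / 5487 = 0.001686 m/day.
In each layer the seepage velocity is v_i = q/n_i, so the layer transit time is t_i = b_i·n_i / q:
  layer 1 (weathered basalt): t_1 = 8.85 × 0.15 / 0.001686 = 787.4 d
  layer 2 (sandy clay): t_2 = 2.91 × 0.10 / 0.001686 = 172.6 d
  layer 3 (fine sand): t_3 = 7.85 × 0.18 / 0.001686 = 838.1 d
  layer 4 (karst limestone): t_4 = 13.3 × 0.12 / 0.001686 = 946.7 d
Total t = Σ t_i = 2745 days = 7.515 years.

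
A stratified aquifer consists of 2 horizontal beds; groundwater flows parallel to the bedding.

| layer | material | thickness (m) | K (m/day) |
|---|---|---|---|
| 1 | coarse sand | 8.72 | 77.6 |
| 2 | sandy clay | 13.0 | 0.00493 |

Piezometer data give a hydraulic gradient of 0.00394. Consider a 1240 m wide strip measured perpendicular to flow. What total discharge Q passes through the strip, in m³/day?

Flow is parallel to layering, so each bed carries its own Darcy discharge and the transmissivities add.
Σ(K_i·b_i) = 77.6×8.72 + 0.00493×13.0 = 676.7 m²/day.
Hydraulic gradient i = 0.00394.
Q = Σ(K_i·b_i) · W · i = 676.7 × 1240 × 0.003940 = 3306 m³/day.

3310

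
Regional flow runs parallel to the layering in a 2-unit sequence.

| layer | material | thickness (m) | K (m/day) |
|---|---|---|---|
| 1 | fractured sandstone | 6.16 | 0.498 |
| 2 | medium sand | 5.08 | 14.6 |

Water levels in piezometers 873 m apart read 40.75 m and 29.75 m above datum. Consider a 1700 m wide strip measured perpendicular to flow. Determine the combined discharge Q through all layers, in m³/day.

Flow is parallel to layering, so each bed carries its own Darcy discharge and the transmissivities add.
Σ(K_i·b_i) = 0.498×6.16 + 14.6×5.08 = 77.24 m²/day.
Hydraulic gradient i = (40.75 − 29.75) / 873 = 11 / 873 = 0.01260.
Q = Σ(K_i·b_i) · W · i = 77.24 × 1700 × 0.01260 = 1654 m³/day.

1650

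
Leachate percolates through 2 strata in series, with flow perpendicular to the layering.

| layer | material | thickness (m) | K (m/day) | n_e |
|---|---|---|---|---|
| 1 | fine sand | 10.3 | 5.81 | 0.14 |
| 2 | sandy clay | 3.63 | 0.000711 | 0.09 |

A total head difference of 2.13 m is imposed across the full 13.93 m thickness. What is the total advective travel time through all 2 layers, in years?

With flow normal to the layers, continuity requires the same specific discharge q through every layer.
Σ(b_i/K_i) = 10.3/5.81 + 3.63/0.000711 = 5107 d.
q = Δh / Σ(b_i/K_i) = 2.13 / 5107 = 0.0004171 m/day.
In each layer the seepage velocity is v_i = q/n_i, so the layer transit time is t_i = b_i·n_i / q:
  layer 1 (fine sand): t_1 = 10.3 × 0.14 / 0.0004171 = 3458 d
  layer 2 (sandy clay): t_2 = 3.63 × 0.09 / 0.0004171 = 783.4 d
Total t = Σ t_i = 4241 days = 11.61 years.

11.6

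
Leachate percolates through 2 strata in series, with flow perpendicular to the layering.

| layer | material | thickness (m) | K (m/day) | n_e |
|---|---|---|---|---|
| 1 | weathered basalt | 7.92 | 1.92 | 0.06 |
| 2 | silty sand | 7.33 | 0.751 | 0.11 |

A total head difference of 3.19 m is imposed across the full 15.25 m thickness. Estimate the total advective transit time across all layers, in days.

With flow normal to the layers, continuity requires the same specific discharge q through every layer.
Σ(b_i/K_i) = 7.92/1.92 + 7.33/0.751 = 13.89 d.
q = Δh / Σ(b_i/K_i) = 3.19 / 13.89 = 0.2297 m/day.
In each layer the seepage velocity is v_i = q/n_i, so the layer transit time is t_i = b_i·n_i / q:
  layer 1 (weathered basalt): t_1 = 7.92 × 0.06 / 0.2297 = 2.068 d
  layer 2 (silty sand): t_2 = 7.33 × 0.11 / 0.2297 = 3.510 d
Total t = Σ t_i = 5.578 days.

5.58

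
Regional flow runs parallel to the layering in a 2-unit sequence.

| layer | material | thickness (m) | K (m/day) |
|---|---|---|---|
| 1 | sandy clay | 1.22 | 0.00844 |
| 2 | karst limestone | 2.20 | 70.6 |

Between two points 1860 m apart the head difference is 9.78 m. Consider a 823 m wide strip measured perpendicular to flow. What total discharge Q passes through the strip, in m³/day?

Flow is parallel to layering, so each bed carries its own Darcy discharge and the transmissivities add.
Σ(K_i·b_i) = 0.00844×1.22 + 70.6×2.20 = 155.3 m²/day.
Hydraulic gradient i = Δh / L = 9.78 / 1860 = 0.005258.
Q = Σ(K_i·b_i) · W · i = 155.3 × 823 × 0.005258 = 672.2 m³/day.

672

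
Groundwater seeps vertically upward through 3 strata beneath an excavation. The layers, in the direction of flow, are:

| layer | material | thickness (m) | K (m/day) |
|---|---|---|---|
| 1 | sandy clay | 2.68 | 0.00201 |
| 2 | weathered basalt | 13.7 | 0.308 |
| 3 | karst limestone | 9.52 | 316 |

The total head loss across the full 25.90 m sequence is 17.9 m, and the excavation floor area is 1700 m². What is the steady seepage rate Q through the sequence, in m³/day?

Flow is perpendicular to layering, so the layers act in series and the equivalent K is the thickness-weighted harmonic mean.
Total thickness L = 2.68 + 13.7 + 9.52 = 25.90 m.
Σ(b_i/K_i) = 2.68/0.00201 + 13.7/0.308 + 9.52/316 = 1378 d.
K_eq = L / Σ(b_i/K_i) = 25.90 / 1378 = 0.01880 m/day.
Q = K_eq · A · (Δh/L) = 0.01880 × 1700 × (17.9/25.90) = 22.09 m³/day.

22.1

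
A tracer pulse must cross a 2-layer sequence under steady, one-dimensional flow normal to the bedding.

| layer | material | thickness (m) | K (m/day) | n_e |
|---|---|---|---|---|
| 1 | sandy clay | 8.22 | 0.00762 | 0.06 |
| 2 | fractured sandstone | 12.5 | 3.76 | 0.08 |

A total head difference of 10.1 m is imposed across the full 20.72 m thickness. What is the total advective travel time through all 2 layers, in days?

160

With flow normal to the layers, continuity requires the same specific discharge q through every layer.
Σ(b_i/K_i) = 8.22/0.00762 + 12.5/3.76 = 1082 d.
q = Δh / Σ(b_i/K_i) = 10.1 / 1082 = 0.009334 m/day.
In each layer the seepage velocity is v_i = q/n_i, so the layer transit time is t_i = b_i·n_i / q:
  layer 1 (sandy clay): t_1 = 8.22 × 0.06 / 0.009334 = 52.84 d
  layer 2 (fractured sandstone): t_2 = 12.5 × 0.08 / 0.009334 = 107.1 d
Total t = Σ t_i = 160.0 days.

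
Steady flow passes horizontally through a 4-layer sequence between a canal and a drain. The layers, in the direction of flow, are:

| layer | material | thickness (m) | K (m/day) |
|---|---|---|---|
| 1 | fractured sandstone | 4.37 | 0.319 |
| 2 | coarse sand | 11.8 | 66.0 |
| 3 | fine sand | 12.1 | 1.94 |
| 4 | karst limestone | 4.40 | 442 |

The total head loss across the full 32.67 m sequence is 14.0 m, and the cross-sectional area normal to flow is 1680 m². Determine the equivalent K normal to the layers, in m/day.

1.62

Flow is perpendicular to layering, so the layers act in series and the equivalent K is the thickness-weighted harmonic mean.
Total thickness L = 4.37 + 11.8 + 12.1 + 4.40 = 32.67 m.
Σ(b_i/K_i) = 4.37/0.319 + 11.8/66.0 + 12.1/1.94 + 4.40/442 = 20.12 d.
K_eq = L / Σ(b_i/K_i) = 32.67 / 20.12 = 1.623 m/day.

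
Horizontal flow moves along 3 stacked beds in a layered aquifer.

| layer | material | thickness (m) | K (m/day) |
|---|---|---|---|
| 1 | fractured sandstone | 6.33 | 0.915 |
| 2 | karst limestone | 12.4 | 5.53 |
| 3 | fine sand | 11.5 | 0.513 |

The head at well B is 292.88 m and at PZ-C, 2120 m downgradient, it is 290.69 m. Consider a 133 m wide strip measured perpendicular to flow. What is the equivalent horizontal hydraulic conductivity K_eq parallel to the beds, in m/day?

2.66

Flow is parallel to layering, so each bed carries its own Darcy discharge and the transmissivities add.
Σ(K_i·b_i) = 0.915×6.33 + 5.53×12.4 + 0.513×11.5 = 80.26 m²/day.
Total thickness b = 30.23 m, so K_eq = Σ(K_i·b_i)/b = 2.655 m/day.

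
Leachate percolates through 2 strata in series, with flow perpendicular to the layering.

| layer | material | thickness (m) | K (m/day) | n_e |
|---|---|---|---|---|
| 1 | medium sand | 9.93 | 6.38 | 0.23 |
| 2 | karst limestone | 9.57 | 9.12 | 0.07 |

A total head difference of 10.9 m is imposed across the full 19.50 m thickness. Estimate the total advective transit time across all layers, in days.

With flow normal to the layers, continuity requires the same specific discharge q through every layer.
Σ(b_i/K_i) = 9.93/6.38 + 9.57/9.12 = 2.606 d.
q = Δh / Σ(b_i/K_i) = 10.9 / 2.606 = 4.183 m/day.
In each layer the seepage velocity is v_i = q/n_i, so the layer transit time is t_i = b_i·n_i / q:
  layer 1 (medium sand): t_1 = 9.93 × 0.23 / 4.183 = 0.5460 d
  layer 2 (karst limestone): t_2 = 9.57 × 0.07 / 4.183 = 0.1601 d
Total t = Σ t_i = 0.7061 days.

0.706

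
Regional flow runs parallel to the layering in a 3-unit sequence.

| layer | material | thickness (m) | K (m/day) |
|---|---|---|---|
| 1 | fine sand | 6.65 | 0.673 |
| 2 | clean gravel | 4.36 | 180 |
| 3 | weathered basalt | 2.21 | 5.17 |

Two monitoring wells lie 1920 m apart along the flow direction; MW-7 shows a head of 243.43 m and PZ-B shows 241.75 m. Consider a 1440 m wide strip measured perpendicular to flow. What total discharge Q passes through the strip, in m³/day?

Flow is parallel to layering, so each bed carries its own Darcy discharge and the transmissivities add.
Σ(K_i·b_i) = 0.673×6.65 + 180×4.36 + 5.17×2.21 = 800.7 m²/day.
Hydraulic gradient i = (243.43 − 241.75) / 1920 = 1.68 / 1920 = 0.0008750.
Q = Σ(K_i·b_i) · W · i = 800.7 × 1440 × 0.0008750 = 1009 m³/day.

1010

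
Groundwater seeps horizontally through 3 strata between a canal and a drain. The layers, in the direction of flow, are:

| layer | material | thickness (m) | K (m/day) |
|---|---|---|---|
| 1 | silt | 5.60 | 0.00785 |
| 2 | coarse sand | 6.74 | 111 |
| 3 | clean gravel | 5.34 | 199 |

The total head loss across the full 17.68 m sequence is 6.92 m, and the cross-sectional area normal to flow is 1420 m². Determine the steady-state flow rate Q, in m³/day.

Flow is perpendicular to layering, so the layers act in series and the equivalent K is the thickness-weighted harmonic mean.
Total thickness L = 5.60 + 6.74 + 5.34 = 17.68 m.
Σ(b_i/K_i) = 5.60/0.00785 + 6.74/111 + 5.34/199 = 713.5 d.
K_eq = L / Σ(b_i/K_i) = 17.68 / 713.5 = 0.02478 m/day.
Q = K_eq · A · (Δh/L) = 0.02478 × 1420 × (6.92/17.68) = 13.77 m³/day.

13.8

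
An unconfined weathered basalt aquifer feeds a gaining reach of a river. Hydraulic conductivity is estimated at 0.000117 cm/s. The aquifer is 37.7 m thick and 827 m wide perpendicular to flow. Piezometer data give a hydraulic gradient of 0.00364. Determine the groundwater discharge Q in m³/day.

Convert K: 0.000117 cm/s × 864 = 0.1011 m/day.
Cross-sectional area A = 827 × 37.7 = 31178 m².
Hydraulic gradient i = 0.00364.
Darcy's law: Q = K · A · i = 0.1011 × 31178 × 0.003640 = 11.47 m³/day.

11.5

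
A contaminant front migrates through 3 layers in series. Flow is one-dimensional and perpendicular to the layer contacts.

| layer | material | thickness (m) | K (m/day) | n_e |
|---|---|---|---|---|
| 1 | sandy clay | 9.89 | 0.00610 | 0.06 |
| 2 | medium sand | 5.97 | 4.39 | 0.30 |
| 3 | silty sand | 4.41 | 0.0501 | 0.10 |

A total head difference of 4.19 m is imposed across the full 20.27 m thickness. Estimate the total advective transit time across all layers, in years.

3.16

With flow normal to the layers, continuity requires the same specific discharge q through every layer.
Σ(b_i/K_i) = 9.89/0.00610 + 5.97/4.39 + 4.41/0.0501 = 1711 d.
q = Δh / Σ(b_i/K_i) = 4.19 / 1711 = 0.002449 m/day.
In each layer the seepage velocity is v_i = q/n_i, so the layer transit time is t_i = b_i·n_i / q:
  layer 1 (sandy clay): t_1 = 9.89 × 0.06 / 0.002449 = 242.3 d
  layer 2 (medium sand): t_2 = 5.97 × 0.30 / 0.002449 = 731.2 d
  layer 3 (silty sand): t_3 = 4.41 × 0.10 / 0.002449 = 180.1 d
Total t = Σ t_i = 1154 days = 3.158 years.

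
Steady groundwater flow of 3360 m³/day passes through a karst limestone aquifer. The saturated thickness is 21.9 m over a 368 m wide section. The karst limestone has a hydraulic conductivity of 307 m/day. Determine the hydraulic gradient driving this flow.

0.00136

Cross-sectional area A = 368 × 21.9 = 8059 m².
From Q = K·A·i, i = Q / (K·A) = 3360 / (307.0 × 8059) = 0.001358.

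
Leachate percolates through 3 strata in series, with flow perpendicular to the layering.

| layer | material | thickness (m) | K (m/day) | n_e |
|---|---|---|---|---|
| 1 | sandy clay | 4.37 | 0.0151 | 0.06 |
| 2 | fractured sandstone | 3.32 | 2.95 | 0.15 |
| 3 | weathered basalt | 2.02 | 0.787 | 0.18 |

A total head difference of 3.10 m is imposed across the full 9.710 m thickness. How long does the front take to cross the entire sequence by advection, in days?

With flow normal to the layers, continuity requires the same specific discharge q through every layer.
Σ(b_i/K_i) = 4.37/0.0151 + 3.32/2.95 + 2.02/0.787 = 293.1 d.
q = Δh / Σ(b_i/K_i) = 3.10 / 293.1 = 0.01058 m/day.
In each layer the seepage velocity is v_i = q/n_i, so the layer transit time is t_i = b_i·n_i / q:
  layer 1 (sandy clay): t_1 = 4.37 × 0.06 / 0.01058 = 24.79 d
  layer 2 (fractured sandstone): t_2 = 3.32 × 0.15 / 0.01058 = 47.08 d
  layer 3 (weathered basalt): t_3 = 2.02 × 0.18 / 0.01058 = 34.38 d
Total t = Σ t_i = 106.3 days.

106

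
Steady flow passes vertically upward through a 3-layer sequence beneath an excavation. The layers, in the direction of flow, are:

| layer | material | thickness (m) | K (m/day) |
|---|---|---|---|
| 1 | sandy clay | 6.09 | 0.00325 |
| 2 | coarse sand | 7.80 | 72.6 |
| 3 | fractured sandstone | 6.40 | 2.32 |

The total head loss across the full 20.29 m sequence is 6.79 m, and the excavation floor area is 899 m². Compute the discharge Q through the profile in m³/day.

3.25

Flow is perpendicular to layering, so the layers act in series and the equivalent K is the thickness-weighted harmonic mean.
Total thickness L = 6.09 + 7.80 + 6.40 = 20.29 m.
Σ(b_i/K_i) = 6.09/0.00325 + 7.80/72.6 + 6.40/2.32 = 1877 d.
K_eq = L / Σ(b_i/K_i) = 20.29 / 1877 = 0.01081 m/day.
Q = K_eq · A · (Δh/L) = 0.01081 × 899 × (6.79/20.29) = 3.253 m³/day.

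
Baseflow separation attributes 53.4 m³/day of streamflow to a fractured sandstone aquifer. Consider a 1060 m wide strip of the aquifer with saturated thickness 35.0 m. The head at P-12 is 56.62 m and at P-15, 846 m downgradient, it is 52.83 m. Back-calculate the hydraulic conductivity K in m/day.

0.321

Cross-sectional area A = 1060 × 35.0 = 37100 m².
Hydraulic gradient i = (56.62 − 52.83) / 846 = 3.79 / 846 = 0.004480.
From Q = K·A·i, K = Q / (A·i) = 53.4 / (37100 × 0.004480) = 0.3213 m/day.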